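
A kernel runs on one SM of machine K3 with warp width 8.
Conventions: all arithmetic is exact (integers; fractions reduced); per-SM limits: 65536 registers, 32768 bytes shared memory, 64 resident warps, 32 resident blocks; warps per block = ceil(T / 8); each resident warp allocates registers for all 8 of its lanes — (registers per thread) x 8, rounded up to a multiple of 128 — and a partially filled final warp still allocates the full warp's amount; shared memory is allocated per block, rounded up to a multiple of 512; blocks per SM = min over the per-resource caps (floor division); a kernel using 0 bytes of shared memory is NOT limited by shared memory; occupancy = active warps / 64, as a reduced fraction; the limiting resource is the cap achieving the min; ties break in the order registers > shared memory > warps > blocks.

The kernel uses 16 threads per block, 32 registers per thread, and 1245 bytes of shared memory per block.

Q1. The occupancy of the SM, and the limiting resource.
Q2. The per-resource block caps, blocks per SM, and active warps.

Answer: occupancy 21/32, limited by shared memory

registers: 128 blocks
shared memory: 21 blocks
warps: 32 blocks
blocks: 32 blocks

Answer: 21 blocks, 42 active warps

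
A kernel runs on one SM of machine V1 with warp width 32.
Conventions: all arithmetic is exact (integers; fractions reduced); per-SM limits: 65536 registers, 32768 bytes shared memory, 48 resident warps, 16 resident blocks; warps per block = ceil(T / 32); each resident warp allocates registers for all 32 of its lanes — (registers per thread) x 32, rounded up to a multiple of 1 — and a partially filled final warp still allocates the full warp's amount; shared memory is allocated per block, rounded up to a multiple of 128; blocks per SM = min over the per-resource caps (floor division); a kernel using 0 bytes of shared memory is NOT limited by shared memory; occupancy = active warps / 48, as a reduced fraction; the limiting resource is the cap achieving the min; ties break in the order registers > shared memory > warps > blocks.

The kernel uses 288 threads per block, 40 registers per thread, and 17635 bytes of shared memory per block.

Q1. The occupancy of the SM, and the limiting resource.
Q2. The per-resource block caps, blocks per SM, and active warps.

Answer: occupancy 3/16, limited by shared memory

registers: 5 blocks
shared memory: 1 block
warps: 5 blocks
blocks: 16 blocks

Answer: 1 block, 9 active warps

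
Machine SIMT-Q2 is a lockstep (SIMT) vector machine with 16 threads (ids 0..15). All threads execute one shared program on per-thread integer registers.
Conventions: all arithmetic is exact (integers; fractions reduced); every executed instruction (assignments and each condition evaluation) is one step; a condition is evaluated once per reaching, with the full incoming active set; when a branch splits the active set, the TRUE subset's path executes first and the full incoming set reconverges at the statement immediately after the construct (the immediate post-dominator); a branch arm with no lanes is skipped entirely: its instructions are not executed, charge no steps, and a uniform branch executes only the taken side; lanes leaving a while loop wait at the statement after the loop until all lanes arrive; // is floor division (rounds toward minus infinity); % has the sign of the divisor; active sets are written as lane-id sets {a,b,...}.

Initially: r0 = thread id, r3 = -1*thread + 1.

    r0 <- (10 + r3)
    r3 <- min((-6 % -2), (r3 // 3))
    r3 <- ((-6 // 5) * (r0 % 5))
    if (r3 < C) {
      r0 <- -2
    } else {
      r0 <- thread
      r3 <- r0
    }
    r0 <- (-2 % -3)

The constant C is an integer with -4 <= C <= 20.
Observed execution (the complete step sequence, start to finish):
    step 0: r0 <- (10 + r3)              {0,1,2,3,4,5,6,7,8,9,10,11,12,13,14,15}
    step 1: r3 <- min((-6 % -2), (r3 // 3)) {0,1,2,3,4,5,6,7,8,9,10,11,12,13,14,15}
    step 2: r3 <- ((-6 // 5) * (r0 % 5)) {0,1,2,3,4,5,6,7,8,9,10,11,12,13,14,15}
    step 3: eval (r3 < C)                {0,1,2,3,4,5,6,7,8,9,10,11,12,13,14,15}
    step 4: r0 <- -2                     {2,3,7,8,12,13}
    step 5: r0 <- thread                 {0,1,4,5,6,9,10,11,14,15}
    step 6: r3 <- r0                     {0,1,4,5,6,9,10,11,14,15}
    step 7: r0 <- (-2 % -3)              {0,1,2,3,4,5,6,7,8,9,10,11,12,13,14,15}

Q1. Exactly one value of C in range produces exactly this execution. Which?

Answer: C = -4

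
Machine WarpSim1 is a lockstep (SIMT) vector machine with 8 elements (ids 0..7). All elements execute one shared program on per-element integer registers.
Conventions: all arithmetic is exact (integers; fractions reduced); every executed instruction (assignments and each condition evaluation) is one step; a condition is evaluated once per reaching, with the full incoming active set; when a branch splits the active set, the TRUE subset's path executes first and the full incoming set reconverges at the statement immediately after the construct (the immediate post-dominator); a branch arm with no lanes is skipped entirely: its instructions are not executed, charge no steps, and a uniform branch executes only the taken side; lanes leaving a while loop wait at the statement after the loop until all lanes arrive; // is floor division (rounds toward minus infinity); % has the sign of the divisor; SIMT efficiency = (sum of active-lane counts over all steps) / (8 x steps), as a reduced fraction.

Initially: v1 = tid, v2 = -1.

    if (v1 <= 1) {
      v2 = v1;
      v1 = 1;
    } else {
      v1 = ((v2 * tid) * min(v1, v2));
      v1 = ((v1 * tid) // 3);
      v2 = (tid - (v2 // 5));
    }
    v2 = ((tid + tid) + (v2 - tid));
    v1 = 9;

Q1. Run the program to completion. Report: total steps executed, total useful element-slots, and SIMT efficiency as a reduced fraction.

Answer: 8 steps, 46 useful, 23/32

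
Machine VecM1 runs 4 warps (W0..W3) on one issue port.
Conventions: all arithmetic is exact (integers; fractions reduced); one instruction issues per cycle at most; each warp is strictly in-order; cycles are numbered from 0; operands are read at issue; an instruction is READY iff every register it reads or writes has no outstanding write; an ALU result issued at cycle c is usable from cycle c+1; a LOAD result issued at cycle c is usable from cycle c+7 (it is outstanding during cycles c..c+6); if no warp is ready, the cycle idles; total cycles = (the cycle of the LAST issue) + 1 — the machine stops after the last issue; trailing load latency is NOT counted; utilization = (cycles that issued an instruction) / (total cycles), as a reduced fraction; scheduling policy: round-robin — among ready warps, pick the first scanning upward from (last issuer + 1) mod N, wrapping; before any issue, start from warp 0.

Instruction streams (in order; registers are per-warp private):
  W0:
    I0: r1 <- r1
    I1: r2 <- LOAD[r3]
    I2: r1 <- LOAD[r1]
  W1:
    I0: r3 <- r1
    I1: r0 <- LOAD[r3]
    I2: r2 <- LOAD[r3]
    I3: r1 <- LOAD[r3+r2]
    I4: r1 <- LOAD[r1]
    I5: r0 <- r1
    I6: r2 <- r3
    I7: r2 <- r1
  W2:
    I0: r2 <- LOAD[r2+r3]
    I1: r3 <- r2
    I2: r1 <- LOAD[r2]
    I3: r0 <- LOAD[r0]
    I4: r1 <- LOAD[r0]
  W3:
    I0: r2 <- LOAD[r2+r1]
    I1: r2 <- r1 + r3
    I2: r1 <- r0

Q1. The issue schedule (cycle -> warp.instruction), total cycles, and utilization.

cycle 0: W0.I0
cycle 1: W1.I0
cycle 2: W2.I0
cycle 3: W3.I0
cycle 4: W0.I1
cycle 5: W1.I1
cycle 6: W0.I2
cycle 7: W1.I2
cycle 8: idle
cycle 9: W2.I1
cycle 10: W3.I1
cycle 11: W2.I2
cycle 12: W3.I2
cycle 13: W2.I3
cycle 14: W1.I3
cycle 15: idle
cycle 16: idle
cycle 17: idle
cycle 18: idle
cycle 19: idle
cycle 20: W2.I4
cycle 21: W1.I4
cycle 22: idle
cycle 23: idle
cycle 24: idle
cycle 25: idle
cycle 26: idle
cycle 27: idle
cycle 28: W1.I5
cycle 29: W1.I6
cycle 30: W1.I7

Answer: 31 cycles, utilization 19/31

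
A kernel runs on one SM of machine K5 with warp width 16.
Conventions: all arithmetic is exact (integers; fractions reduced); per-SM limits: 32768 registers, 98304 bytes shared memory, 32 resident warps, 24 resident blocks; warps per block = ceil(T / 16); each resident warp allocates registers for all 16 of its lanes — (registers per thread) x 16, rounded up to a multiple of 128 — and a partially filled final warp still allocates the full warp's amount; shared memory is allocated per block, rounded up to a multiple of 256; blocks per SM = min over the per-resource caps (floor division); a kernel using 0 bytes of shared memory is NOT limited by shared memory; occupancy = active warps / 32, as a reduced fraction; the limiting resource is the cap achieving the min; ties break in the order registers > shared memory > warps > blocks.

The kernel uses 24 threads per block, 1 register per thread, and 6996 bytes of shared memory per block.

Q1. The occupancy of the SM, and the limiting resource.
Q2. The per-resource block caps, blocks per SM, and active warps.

Answer: occupancy 13/16, limited by shared memory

registers: 128 blocks
shared memory: 13 blocks
warps: 16 blocks
blocks: 24 blocks

Answer: 13 blocks, 26 active warps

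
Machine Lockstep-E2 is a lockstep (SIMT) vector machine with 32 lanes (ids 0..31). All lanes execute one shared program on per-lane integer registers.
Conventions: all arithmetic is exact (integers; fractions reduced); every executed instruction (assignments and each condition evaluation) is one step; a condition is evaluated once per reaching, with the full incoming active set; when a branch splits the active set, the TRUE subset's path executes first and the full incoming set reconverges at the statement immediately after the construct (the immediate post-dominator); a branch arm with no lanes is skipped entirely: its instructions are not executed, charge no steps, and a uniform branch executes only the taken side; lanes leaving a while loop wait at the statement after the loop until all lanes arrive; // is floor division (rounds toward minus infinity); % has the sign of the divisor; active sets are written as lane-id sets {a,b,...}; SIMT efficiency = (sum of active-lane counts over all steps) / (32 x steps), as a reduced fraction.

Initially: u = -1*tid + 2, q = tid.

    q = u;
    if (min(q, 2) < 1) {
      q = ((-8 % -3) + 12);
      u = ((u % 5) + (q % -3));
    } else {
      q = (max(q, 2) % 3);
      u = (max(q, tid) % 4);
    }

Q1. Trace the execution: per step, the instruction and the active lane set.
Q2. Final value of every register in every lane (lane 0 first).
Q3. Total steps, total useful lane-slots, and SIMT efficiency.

step 0: q <- u                       {0,1,2,3,4,5,6,7,8,9,10,11,12,13,14,15,16,17,18,19,20,21,22,23,24,25,26,27,28,29,30,31}
step 1: eval (min(q, 2) < 1)         {0,1,2,3,4,5,6,7,8,9,10,11,12,13,14,15,16,17,18,19,20,21,22,23,24,25,26,27,28,29,30,31}
step 2: q <- ((-8 % -3) + 12)        {2,3,4,5,6,7,8,9,10,11,12,13,14,15,16,17,18,19,20,21,22,23,24,25,26,27,28,29,30,31}
step 3: u <- ((u % 5) + (q % -3))    {2,3,4,5,6,7,8,9,10,11,12,13,14,15,16,17,18,19,20,21,22,23,24,25,26,27,28,29,30,31}
step 4: q <- (max(q, 2) % 3)         {0,1}
step 5: u <- (max(q, tid) % 4)       {0,1}

Answer: 6 steps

u: 2,2,-2,2,1,0,-1,-2,2,1,0,-1,-2,2,1,0,-1,-2,2,1,0,-1,-2,2,1,0,-1,-2,2,1,0,-1
q: 2,2,10,10,10,10,10,10,10,10,10,10,10,10,10,10,10,10,10,10,10,10,10,10,10,10,10,10,10,10,10,10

steps = 6; useful = 128; efficiency = 128/192 = 2/3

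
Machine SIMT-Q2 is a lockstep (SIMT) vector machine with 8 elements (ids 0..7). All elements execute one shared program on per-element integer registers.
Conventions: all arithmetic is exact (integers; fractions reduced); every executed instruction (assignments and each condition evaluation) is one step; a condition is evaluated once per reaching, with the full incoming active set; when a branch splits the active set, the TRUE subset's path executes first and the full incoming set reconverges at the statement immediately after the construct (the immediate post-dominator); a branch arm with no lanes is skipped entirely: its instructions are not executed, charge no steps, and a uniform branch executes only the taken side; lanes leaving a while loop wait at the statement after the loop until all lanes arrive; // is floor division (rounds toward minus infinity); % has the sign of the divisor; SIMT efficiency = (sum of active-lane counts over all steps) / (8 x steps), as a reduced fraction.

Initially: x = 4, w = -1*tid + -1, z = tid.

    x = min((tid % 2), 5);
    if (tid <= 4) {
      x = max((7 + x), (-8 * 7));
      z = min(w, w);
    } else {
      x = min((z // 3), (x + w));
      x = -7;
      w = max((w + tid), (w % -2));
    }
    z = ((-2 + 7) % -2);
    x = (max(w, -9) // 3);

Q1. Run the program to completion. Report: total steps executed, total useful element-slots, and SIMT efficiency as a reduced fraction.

Answer: 9 steps, 51 useful, 17/24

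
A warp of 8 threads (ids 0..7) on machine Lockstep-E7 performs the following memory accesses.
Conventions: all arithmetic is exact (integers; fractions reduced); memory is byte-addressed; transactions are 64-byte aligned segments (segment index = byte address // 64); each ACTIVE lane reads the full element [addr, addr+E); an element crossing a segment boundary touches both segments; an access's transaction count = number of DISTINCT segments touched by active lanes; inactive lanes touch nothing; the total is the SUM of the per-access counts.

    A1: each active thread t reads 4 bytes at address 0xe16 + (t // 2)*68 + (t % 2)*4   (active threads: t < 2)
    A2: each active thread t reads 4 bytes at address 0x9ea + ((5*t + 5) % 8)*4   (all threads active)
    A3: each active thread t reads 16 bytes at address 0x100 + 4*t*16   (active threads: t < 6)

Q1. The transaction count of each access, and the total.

A1: 1 transaction
A2: 2 transactions
A3: 6 transactions

Answer: 1,2,6; total 9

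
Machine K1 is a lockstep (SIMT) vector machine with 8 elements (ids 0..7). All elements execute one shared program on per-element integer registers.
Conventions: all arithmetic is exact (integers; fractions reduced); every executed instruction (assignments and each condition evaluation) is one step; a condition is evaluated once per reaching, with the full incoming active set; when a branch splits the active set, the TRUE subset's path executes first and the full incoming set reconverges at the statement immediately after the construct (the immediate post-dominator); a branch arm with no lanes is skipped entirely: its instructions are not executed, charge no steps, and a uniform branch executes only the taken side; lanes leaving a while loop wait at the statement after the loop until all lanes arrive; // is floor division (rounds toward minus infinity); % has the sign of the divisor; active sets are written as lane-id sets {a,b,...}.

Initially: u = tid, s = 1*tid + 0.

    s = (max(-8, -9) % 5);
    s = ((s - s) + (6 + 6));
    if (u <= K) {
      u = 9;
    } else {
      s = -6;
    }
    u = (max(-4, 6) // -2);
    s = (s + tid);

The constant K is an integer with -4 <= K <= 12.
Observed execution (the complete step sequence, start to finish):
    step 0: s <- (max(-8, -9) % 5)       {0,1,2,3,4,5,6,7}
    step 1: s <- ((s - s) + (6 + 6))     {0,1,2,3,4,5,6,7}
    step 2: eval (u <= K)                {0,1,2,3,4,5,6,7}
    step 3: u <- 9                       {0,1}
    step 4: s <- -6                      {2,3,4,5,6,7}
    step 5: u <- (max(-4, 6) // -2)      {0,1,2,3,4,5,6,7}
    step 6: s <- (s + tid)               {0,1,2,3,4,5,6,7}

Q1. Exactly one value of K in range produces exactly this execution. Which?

Answer: K = 1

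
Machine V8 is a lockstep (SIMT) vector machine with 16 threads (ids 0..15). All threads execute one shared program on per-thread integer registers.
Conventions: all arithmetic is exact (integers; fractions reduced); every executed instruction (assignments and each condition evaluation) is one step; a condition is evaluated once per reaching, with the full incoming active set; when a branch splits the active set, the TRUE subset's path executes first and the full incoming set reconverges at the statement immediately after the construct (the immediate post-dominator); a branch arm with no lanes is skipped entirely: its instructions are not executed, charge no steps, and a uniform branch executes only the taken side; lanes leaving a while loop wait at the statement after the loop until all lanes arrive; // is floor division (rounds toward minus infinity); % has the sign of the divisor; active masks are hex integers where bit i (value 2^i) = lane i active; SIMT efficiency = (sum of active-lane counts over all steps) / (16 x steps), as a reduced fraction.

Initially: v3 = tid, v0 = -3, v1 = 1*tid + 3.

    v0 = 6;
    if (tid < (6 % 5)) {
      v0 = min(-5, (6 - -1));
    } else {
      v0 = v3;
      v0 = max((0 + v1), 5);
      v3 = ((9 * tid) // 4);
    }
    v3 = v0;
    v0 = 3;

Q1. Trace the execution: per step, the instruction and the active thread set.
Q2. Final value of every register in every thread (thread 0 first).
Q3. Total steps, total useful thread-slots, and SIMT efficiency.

step 0: v0 <- 6                      0xffff
step 1: eval (tid < (6 % 5))         0xffff
step 2: v0 <- min(-5, (6 - -1))      0x0001
step 3: v0 <- v3                     0xfffe
step 4: v0 <- max((0 + v1), 5)       0xfffe
step 5: v3 <- ((9 * tid) // 4)       0xfffe
step 6: v3 <- v0                     0xffff
step 7: v0 <- 3                      0xffff

Answer: 8 steps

v3: -5,5,5,6,7,8,9,10,11,12,13,14,15,16,17,18
v0: 3,3,3,3,3,3,3,3,3,3,3,3,3,3,3,3
v1: 3,4,5,6,7,8,9,10,11,12,13,14,15,16,17,18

steps = 8; useful = 110; efficiency = 110/128 = 55/64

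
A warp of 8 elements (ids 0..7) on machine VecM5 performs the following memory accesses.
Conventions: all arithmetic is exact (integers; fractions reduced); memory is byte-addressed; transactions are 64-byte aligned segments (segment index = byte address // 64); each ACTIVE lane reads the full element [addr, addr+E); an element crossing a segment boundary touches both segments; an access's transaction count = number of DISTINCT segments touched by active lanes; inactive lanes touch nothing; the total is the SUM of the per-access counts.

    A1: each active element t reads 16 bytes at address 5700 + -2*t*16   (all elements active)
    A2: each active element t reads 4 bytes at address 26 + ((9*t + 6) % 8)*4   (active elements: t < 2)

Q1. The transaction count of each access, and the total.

A1: 5 transactions
A2: 1 transaction

Answer: 5,1; total 6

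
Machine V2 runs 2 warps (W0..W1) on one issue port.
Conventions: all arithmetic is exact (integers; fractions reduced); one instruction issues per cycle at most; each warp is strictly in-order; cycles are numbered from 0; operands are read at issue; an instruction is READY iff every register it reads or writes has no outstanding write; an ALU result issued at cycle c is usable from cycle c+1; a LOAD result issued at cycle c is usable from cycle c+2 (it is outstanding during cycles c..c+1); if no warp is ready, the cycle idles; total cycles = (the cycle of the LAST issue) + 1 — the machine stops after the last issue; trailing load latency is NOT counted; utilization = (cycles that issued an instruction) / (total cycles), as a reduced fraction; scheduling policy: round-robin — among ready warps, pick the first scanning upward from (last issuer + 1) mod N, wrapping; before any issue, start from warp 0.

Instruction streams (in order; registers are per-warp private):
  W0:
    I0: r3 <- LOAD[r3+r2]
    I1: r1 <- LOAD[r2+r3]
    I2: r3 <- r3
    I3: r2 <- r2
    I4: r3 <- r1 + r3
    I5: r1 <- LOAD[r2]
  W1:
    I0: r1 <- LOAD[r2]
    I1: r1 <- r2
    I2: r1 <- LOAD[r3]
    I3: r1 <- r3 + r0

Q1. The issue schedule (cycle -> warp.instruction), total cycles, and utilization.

cycle 0: W0.I0
cycle 1: W1.I0
cycle 2: W0.I1
cycle 3: W1.I1
cycle 4: W0.I2
cycle 5: W1.I2
cycle 6: W0.I3
cycle 7: W1.I3
cycle 8: W0.I4
cycle 9: W0.I5

Answer: 10 cycles, utilization 1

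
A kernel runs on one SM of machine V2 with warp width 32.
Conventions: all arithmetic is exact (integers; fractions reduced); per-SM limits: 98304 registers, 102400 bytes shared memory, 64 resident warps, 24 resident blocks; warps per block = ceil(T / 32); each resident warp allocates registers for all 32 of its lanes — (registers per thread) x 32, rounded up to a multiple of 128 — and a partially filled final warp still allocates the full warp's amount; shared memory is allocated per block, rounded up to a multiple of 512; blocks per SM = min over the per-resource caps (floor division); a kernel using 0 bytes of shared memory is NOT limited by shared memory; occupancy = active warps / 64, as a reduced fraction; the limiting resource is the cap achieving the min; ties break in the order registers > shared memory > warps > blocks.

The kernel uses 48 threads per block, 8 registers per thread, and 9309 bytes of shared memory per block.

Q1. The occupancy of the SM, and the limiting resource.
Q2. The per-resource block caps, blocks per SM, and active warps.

Answer: occupancy 5/16, limited by shared memory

registers: 192 blocks
shared memory: 10 blocks
warps: 32 blocks
blocks: 24 blocks

Answer: 10 blocks, 20 active warps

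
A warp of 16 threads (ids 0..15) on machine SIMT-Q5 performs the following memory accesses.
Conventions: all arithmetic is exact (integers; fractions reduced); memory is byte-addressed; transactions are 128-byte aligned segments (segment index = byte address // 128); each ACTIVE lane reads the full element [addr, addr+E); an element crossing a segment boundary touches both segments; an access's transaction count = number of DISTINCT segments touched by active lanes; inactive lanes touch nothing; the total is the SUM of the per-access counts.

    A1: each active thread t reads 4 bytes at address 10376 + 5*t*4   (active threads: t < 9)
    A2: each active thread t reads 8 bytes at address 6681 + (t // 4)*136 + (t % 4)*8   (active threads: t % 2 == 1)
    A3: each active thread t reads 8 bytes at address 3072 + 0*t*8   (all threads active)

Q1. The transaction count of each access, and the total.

A1: 2 transactions
A2: 4 transactions
A3: 1 transaction

Answer: 2,4,1; total 7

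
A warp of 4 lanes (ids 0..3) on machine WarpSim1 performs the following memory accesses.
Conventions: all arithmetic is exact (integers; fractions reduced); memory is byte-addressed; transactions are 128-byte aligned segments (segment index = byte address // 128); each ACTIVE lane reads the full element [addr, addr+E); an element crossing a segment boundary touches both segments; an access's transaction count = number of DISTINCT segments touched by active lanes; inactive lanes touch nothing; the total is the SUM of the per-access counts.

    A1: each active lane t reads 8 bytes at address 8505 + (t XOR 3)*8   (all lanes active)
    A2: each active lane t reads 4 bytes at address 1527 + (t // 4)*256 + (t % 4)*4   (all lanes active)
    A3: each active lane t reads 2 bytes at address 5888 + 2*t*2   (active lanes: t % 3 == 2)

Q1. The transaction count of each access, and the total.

A1: 1 transaction
A2: 2 transactions
A3: 1 transaction

Answer: 1,2,1; total 4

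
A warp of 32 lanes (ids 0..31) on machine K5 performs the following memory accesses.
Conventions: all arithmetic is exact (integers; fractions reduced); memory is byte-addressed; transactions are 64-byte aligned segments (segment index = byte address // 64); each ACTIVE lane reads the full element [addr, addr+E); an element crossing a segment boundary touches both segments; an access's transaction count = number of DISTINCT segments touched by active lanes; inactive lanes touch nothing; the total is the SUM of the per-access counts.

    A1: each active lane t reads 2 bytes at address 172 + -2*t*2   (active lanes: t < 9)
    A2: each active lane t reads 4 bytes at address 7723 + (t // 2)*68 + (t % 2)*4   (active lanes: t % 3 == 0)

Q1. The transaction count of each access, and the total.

A1: 1 transaction
A2: 12 transactions

Answer: 1,12; total 13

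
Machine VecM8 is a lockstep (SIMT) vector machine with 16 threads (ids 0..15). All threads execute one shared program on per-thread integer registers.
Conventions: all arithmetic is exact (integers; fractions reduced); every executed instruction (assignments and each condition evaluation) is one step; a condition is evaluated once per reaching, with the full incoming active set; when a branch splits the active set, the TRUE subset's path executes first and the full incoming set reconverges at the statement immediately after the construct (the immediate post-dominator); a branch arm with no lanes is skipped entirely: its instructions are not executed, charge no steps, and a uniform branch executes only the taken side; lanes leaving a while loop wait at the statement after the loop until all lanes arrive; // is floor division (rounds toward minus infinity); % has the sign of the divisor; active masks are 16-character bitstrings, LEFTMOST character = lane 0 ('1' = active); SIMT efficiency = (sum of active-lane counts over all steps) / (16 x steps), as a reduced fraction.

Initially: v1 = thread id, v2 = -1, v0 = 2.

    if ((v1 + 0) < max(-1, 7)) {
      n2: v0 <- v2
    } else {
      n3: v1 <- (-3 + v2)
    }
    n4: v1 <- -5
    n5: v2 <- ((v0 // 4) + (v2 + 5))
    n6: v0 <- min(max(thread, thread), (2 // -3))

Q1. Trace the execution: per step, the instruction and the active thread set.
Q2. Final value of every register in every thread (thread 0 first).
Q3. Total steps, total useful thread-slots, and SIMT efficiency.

step 0: eval ((v1 + 0) < max(-1, 7)) 1111111111111111
step 1: v0 <- v2                     1111111000000000
step 2: v1 <- (-3 + v2)              0000000111111111
step 3: v1 <- -5                     1111111111111111
step 4: v2 <- ((v0 // 4) + (v2 + 5)) 1111111111111111
step 5: v0 <- min(max(thread, thread), (2 // -3)) 1111111111111111

Answer: 6 steps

v1: -5,-5,-5,-5,-5,-5,-5,-5,-5,-5,-5,-5,-5,-5,-5,-5
v2: 3,3,3,3,3,3,3,4,4,4,4,4,4,4,4,4
v0: -1,-1,-1,-1,-1,-1,-1,-1,-1,-1,-1,-1,-1,-1,-1,-1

steps = 6; useful = 80; efficiency = 80/96 = 5/6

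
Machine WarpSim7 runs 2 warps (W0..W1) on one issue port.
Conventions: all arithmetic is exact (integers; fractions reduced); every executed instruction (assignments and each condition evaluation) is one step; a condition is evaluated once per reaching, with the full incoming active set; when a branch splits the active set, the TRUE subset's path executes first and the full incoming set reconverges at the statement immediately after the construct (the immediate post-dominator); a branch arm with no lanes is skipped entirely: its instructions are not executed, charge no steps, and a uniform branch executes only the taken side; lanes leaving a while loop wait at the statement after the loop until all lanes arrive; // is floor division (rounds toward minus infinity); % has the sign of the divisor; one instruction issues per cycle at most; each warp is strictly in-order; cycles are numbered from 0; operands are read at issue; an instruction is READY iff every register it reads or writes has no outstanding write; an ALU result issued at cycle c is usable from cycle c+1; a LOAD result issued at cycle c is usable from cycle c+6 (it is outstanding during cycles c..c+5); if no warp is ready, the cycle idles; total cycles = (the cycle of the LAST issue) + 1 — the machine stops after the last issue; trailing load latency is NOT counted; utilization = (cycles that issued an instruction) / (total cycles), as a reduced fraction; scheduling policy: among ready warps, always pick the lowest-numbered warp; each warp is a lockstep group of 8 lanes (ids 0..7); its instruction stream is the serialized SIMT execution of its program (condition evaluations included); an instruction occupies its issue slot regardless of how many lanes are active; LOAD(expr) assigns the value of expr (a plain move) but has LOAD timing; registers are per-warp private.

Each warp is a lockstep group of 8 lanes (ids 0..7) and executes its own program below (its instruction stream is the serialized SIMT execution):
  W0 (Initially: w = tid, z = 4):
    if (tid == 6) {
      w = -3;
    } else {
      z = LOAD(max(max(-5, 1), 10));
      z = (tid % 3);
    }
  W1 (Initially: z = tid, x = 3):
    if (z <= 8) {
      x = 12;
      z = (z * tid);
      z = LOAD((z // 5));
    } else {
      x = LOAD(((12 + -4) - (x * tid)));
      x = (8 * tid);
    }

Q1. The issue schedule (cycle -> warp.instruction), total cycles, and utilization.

cycle 0: W0.I0
cycle 1: W0.I1
cycle 2: W0.I2
cycle 3: W1.I0
cycle 4: W1.I1
cycle 5: W1.I2
cycle 6: W1.I3
cycle 7: idle
cycle 8: W0.I3

Answer: 9 cycles, utilization 8/9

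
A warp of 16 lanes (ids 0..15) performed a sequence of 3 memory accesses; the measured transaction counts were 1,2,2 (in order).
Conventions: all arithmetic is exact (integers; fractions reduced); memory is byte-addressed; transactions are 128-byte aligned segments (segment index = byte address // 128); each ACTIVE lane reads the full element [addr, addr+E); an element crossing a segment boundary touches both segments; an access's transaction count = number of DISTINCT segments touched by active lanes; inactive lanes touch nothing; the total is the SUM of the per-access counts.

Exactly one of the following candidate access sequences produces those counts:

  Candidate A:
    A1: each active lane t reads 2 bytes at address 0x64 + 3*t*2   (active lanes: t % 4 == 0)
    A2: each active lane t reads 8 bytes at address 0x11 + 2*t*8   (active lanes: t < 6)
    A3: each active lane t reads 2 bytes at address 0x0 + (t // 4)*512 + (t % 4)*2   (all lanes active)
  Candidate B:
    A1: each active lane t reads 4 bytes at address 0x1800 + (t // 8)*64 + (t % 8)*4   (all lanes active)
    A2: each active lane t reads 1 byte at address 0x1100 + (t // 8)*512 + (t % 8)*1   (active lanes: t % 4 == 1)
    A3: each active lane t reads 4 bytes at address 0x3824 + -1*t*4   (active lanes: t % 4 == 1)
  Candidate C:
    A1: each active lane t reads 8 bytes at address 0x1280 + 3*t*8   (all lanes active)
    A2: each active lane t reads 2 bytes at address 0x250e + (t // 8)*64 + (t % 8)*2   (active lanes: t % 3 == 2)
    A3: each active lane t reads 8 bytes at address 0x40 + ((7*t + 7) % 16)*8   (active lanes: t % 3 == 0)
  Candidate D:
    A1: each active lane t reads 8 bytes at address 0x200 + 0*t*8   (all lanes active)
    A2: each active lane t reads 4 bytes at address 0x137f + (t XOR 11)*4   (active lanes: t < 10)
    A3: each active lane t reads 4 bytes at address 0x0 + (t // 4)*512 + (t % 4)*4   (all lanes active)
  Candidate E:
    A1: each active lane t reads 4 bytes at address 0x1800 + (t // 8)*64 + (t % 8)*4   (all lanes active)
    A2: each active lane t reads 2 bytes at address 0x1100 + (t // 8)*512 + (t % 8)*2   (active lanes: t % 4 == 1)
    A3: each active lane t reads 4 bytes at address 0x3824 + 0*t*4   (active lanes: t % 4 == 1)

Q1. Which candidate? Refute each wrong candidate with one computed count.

A: A1 gives 2 transactions, not 1
C: A1 gives 3 transactions, not 1
D: A2 gives 1 transaction, not 2
E: A3 gives 1 transaction, not 2
B: all counts match (1,2,2)

Answer: B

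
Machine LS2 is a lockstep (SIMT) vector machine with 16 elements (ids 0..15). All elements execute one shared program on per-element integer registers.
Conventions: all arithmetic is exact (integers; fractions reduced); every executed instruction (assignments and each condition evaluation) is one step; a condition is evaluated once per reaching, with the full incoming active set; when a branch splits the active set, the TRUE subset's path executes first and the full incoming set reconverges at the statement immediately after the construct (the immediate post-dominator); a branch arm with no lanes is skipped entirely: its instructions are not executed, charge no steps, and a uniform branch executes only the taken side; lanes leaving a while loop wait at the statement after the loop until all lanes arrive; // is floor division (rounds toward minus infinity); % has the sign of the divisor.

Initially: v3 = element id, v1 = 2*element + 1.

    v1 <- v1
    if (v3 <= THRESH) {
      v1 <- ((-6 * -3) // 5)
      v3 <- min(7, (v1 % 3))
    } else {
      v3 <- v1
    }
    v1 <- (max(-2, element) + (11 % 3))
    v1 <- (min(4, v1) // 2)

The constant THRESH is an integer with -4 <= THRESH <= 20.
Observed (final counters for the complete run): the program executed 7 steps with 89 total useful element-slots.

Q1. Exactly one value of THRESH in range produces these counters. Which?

Answer: THRESH = 8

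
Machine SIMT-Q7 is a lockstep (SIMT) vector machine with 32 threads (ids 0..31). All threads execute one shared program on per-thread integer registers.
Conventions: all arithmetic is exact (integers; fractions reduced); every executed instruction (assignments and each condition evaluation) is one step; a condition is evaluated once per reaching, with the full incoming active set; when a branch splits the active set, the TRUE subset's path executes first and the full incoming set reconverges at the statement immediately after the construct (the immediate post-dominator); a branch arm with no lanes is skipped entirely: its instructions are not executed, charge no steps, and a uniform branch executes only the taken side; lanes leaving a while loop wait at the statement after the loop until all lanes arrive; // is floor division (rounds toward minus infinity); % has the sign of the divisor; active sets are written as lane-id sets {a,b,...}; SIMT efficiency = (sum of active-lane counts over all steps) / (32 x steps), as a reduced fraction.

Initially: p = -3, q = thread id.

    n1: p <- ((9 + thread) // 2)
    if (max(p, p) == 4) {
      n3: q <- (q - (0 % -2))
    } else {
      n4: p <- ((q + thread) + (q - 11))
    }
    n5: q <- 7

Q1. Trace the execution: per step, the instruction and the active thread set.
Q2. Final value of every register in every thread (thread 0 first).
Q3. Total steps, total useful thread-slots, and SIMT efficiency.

step 0: p <- ((9 + thread) // 2)     {0,1,2,3,4,5,6,7,8,9,10,11,12,13,14,15,16,17,18,19,20,21,22,23,24,25,26,27,28,29,30,31}
step 1: eval (max(p, p) == 4)        {0,1,2,3,4,5,6,7,8,9,10,11,12,13,14,15,16,17,18,19,20,21,22,23,24,25,26,27,28,29,30,31}
step 2: q <- (q - (0 % -2))          {0}
step 3: p <- ((q + thread) + (q - 11)) {1,2,3,4,5,6,7,8,9,10,11,12,13,14,15,16,17,18,19,20,21,22,23,24,25,26,27,28,29,30,31}
step 4: q <- 7                       {0,1,2,3,4,5,6,7,8,9,10,11,12,13,14,15,16,17,18,19,20,21,22,23,24,25,26,27,28,29,30,31}

Answer: 5 steps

p: 4,-8,-5,-2,1,4,7,10,13,16,19,22,25,28,31,34,37,40,43,46,49,52,55,58,61,64,67,70,73,76,79,82
q: 7,7,7,7,7,7,7,7,7,7,7,7,7,7,7,7,7,7,7,7,7,7,7,7,7,7,7,7,7,7,7,7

steps = 5; useful = 128; efficiency = 128/160 = 4/5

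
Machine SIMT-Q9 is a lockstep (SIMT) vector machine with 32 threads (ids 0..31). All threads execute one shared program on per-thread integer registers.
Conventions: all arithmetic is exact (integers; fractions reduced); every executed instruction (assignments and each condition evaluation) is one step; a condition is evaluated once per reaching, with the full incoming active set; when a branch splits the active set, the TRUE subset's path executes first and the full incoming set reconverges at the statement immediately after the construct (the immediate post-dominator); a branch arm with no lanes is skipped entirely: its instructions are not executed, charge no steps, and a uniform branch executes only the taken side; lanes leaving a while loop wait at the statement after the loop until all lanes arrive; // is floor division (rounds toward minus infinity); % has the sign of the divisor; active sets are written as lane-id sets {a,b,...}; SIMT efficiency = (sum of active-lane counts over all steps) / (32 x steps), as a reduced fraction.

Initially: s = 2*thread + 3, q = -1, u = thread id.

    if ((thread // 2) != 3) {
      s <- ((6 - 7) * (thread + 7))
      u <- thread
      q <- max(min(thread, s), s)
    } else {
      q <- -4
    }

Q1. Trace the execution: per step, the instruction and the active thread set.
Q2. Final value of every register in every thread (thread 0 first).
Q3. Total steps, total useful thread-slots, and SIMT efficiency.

step 0: eval ((thread // 2) != 3)    {0,1,2,3,4,5,6,7,8,9,10,11,12,13,14,15,16,17,18,19,20,21,22,23,24,25,26,27,28,29,30,31}
step 1: s <- ((6 - 7) * (thread + 7)) {0,1,2,3,4,5,8,9,10,11,12,13,14,15,16,17,18,19,20,21,22,23,24,25,26,27,28,29,30,31}
step 2: u <- thread                  {0,1,2,3,4,5,8,9,10,11,12,13,14,15,16,17,18,19,20,21,22,23,24,25,26,27,28,29,30,31}
step 3: q <- max(min(thread, s), s)  {0,1,2,3,4,5,8,9,10,11,12,13,14,15,16,17,18,19,20,21,22,23,24,25,26,27,28,29,30,31}
step 4: q <- -4                      {6,7}

Answer: 5 steps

s: -7,-8,-9,-10,-11,-12,15,17,-15,-16,-17,-18,-19,-20,-21,-22,-23,-24,-25,-26,-27,-28,-29,-30,-31,-32,-33,-34,-35,-36,-37,-38
q: -7,-8,-9,-10,-11,-12,-4,-4,-15,-16,-17,-18,-19,-20,-21,-22,-23,-24,-25,-26,-27,-28,-29,-30,-31,-32,-33,-34,-35,-36,-37,-38
u: 0,1,2,3,4,5,6,7,8,9,10,11,12,13,14,15,16,17,18,19,20,21,22,23,24,25,26,27,28,29,30,31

steps = 5; useful = 124; efficiency = 124/160 = 31/40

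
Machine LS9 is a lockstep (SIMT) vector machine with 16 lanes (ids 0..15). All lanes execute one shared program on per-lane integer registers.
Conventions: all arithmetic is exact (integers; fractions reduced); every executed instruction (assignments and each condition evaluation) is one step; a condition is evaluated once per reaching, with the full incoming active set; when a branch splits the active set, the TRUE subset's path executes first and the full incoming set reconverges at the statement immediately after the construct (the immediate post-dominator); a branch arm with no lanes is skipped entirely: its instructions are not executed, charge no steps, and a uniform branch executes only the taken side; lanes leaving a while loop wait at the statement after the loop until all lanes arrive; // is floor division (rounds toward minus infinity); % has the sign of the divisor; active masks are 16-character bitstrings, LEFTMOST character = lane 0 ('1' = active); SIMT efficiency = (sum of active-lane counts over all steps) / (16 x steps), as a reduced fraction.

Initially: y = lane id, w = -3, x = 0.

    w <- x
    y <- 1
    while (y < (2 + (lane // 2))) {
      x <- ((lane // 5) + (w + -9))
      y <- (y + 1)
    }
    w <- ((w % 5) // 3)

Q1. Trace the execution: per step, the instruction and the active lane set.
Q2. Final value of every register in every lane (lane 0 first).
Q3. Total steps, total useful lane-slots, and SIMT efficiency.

step 0: w <- x                       1111111111111111
step 1: y <- 1                       1111111111111111
step 2: eval (y < (2 + (lane // 2))) 1111111111111111
step 3: x <- ((lane // 5) + (w + -9)) 1111111111111111
step 4: y <- (y + 1)                 1111111111111111
step 5: eval (y < (2 + (lane // 2))) 1111111111111111
step 6: x <- ((lane // 5) + (w + -9)) 0011111111111111
step 7: y <- (y + 1)                 0011111111111111
step 8: eval (y < (2 + (lane // 2))) 0011111111111111
step 9: x <- ((lane // 5) + (w + -9)) 0000111111111111
step 10: y <- (y + 1)                 0000111111111111
step 11: eval (y < (2 + (lane // 2))) 0000111111111111
step 12: x <- ((lane // 5) + (w + -9)) 0000001111111111
step 13: y <- (y + 1)                 0000001111111111
step 14: eval (y < (2 + (lane // 2))) 0000001111111111
step 15: x <- ((lane // 5) + (w + -9)) 0000000011111111
step 16: y <- (y + 1)                 0000000011111111
step 17: eval (y < (2 + (lane // 2))) 0000000011111111
step 18: x <- ((lane // 5) + (w + -9)) 0000000000111111
step 19: y <- (y + 1)                 0000000000111111
step 20: eval (y < (2 + (lane // 2))) 0000000000111111
step 21: x <- ((lane // 5) + (w + -9)) 0000000000001111
step 22: y <- (y + 1)                 0000000000001111
step 23: eval (y < (2 + (lane // 2))) 0000000000001111
step 24: x <- ((lane // 5) + (w + -9)) 0000000000000011
step 25: y <- (y + 1)                 0000000000000011
step 26: eval (y < (2 + (lane // 2))) 0000000000000011
step 27: w <- ((w % 5) // 3)          1111111111111111

Answer: 28 steps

y: 2,2,3,3,4,4,5,5,6,6,7,7,8,8,9,9
w: 0,0,0,0,0,0,0,0,0,0,0,0,0,0,0,0
x: -9,-9,-9,-9,-9,-8,-8,-8,-8,-8,-7,-7,-7,-7,-7,-6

steps = 28; useful = 280; efficiency = 280/448 = 5/8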